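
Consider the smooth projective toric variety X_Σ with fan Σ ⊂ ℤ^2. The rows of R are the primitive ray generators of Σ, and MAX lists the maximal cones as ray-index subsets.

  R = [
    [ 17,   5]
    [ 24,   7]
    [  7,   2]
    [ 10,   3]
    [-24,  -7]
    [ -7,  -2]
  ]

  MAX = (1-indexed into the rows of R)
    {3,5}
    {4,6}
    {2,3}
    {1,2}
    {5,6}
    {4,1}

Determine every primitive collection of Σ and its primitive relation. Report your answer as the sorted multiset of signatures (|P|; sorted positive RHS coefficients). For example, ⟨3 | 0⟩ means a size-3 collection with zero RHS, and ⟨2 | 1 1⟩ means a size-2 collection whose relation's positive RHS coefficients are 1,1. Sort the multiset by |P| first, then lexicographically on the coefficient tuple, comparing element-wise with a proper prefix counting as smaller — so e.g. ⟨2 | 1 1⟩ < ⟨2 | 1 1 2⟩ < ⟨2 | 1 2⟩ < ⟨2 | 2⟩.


Minimal non-faces — 9 found among 6 rays, 6 max cones:

  {2,5}:  v_{2} + v_{5} = 0  ⇒ sig = ⟨2 | 0⟩
  {3,6}:  v_{3} + v_{6} = 0  ⇒ sig = ⟨2 | 0⟩
  {1,3}:  v_{1} + v_{3} = v_{2}  ⇒ sig = ⟨2 | 1⟩
  {1,5}:  v_{1} + v_{5} = v_{6}  ⇒ sig = ⟨2 | 1⟩
  {1,6}:  v_{1} + v_{6} = v_{4}  ⇒ sig = ⟨2 | 1⟩
  {2,6}:  v_{2} + v_{6} = v_{1}  ⇒ sig = ⟨2 | 1⟩
  {3,4}:  v_{3} + v_{4} = v_{1}  ⇒ sig = ⟨2 | 1⟩
  {2,4}:  v_{2} + v_{4} = 2·v_{1}  ⇒ sig = ⟨2 | 2⟩
  {4,5}:  v_{4} + v_{5} = 2·v_{6}  ⇒ sig = ⟨2 | 2⟩

so the primitive-relation signature multiset is
    ⟨2 | 0⟩
    ⟨2 | 0⟩
    ⟨2 | 1⟩
    ⟨2 | 1⟩
    ⟨2 | 1⟩
    ⟨2 | 1⟩
    ⟨2 | 1⟩
    ⟨2 | 2⟩
    ⟨2 | 2⟩


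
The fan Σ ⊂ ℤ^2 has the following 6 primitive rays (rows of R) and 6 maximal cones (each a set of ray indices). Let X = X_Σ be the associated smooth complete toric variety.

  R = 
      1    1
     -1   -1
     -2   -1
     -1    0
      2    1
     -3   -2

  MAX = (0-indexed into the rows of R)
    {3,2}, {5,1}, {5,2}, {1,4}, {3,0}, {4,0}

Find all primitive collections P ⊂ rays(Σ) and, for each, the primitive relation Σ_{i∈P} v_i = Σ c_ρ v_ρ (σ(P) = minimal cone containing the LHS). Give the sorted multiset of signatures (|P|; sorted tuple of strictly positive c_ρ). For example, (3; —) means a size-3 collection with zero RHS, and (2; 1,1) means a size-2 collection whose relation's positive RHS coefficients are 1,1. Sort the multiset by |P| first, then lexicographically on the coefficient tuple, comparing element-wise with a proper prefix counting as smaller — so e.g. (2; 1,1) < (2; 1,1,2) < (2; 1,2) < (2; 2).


Primitive collections (9):

  P={0,1}:  v_{0} + v_{1} = 0  →  sig = (2; —)
  P={2,4}:  v_{2} + v_{4} = 0  →  sig = (2; —)
  P={0,2}:  v_{0} + v_{2} = v_{3}  →  sig = (2; 1)
  P={0,5}:  v_{0} + v_{5} = v_{2}  →  sig = (2; 1)
  P={1,2}:  v_{1} + v_{2} = v_{5}  →  sig = (2; 1)
  P={1,3}:  v_{1} + v_{3} = v_{2}  →  sig = (2; 1)
  P={3,4}:  v_{3} + v_{4} = v_{0}  →  sig = (2; 1)
  P={4,5}:  v_{4} + v_{5} = v_{1}  →  sig = (2; 1)
  P={3,5}:  v_{3} + v_{5} = 2·v_{2}  →  sig = (2; 2)

Sorted signature multiset PRS(X):
    (2; —)
    (2; —)
    (2; 1)
    (2; 1)
    (2; 1)
    (2; 1)
    (2; 1)
    (2; 1)
    (2; 2)


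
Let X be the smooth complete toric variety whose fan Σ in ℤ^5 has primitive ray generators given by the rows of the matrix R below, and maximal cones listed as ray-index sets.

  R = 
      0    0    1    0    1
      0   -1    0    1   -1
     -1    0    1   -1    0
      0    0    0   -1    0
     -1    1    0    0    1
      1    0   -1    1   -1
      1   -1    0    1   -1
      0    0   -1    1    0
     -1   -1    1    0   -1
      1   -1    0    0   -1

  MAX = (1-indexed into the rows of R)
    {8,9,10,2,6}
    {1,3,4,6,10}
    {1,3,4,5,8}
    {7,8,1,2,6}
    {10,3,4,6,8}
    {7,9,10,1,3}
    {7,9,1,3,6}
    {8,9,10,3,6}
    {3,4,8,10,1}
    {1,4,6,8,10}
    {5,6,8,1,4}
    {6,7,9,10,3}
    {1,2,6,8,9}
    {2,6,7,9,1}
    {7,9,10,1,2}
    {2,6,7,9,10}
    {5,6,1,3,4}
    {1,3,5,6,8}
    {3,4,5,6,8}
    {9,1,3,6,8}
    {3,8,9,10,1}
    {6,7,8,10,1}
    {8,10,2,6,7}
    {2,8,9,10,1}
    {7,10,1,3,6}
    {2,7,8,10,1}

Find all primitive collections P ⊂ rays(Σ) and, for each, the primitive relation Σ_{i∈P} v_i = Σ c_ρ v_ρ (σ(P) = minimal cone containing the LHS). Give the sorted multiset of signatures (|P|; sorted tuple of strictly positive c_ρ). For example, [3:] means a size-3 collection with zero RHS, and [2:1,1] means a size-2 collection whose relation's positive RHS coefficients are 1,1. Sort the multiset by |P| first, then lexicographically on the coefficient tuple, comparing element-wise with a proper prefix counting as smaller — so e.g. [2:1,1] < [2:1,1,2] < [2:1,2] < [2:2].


Σ has 14 primitive collections:

  P={5,10}:  v_{5} + v_{10} = 0 — sig = [2:]
  P={2,3}:  v_{2} + v_{3} = v_{9} — sig = [2:1]
  P={4,7}:  v_{4} + v_{7} = v_{10} — sig = [2:1]
  P={2,4}:  v_{2} + v_{4} = v_{3} + v_{8} + v_{10} — sig = [2:1,1,1]
  P={5,7}:  v_{5} + v_{7} = v_{1} + v_{3} + v_{6} + v_{8} — sig = [2:1,1,1,1]
  P={4,9}:  v_{4} + v_{9} = 2·v_{3} + v_{8} + v_{10} — sig = [2:1,1,2]
  P={2,5}:  v_{2} + v_{5} = v_{1} + 2·v_{3} + v_{6} + 2·v_{8} — sig = [2:1,1,2,2]
  P={5,9}:  v_{5} + v_{9} = v_{1} + 3·v_{3} + v_{6} + 2·v_{8} — sig = [2:1,1,2,3]
  P={3,7,8}:  v_{3} + v_{7} + v_{8} = v_{2} — sig = [3:1]
  P={7,8,9}:  v_{7} + v_{8} + v_{9} = 2·v_{2} — sig = [3:2]
  P={1,6,9,10}:  v_{1} + v_{6} + v_{9} + v_{10} = v_{3} + 2·v_{7} — sig = [4:1,2]
  P={1,2,6,10}:  v_{1} + v_{2} + v_{6} + v_{10} = 2·v_{7} — sig = [4:2]
  P={1,3,4,6,8}:  v_{1} + v_{3} + v_{4} + v_{6} + v_{8} = 0 — sig = [5:]
  P={1,3,6,8,10}:  v_{1} + v_{3} + v_{6} + v_{8} + v_{10} = v_{7} — sig = [5:1]

so the primitive-relation signature multiset is
    |P|=2: 8 collections, coeffs (), (1), (1), (1,1,1), (1,1,1,1), (1,1,2), (1,1,2,2), (1,1,2,3)
    |P|=3: 2 collections, coeffs (1), (2)
    |P|=4: 2 collections, coeffs (1,2), (2)
    |P|=5: 2 collections, coeffs (), (1)


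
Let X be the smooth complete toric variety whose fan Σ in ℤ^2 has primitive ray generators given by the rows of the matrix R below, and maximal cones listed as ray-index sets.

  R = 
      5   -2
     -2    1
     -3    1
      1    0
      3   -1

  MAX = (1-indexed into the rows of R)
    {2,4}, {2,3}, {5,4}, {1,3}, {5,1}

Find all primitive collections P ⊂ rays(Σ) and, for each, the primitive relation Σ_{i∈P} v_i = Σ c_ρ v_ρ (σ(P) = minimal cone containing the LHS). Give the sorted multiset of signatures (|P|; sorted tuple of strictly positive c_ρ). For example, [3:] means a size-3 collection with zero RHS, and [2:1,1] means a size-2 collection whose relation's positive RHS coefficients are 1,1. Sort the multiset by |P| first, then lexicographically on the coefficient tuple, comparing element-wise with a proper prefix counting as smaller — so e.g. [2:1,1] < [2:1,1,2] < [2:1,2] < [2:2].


Minimal non-faces — 5 found among 5 rays, 5 max cones:

  P = {3,5}:  v_{3} + v_{5} = 0  ⟹  sig = [2:]
  P = {1,2}:  v_{1} + v_{2} = v_{5}  ⟹  sig = [2:1]
  P = {2,5}:  v_{2} + v_{5} = v_{4}  ⟹  sig = [2:1]
  P = {3,4}:  v_{3} + v_{4} = v_{2}  ⟹  sig = [2:1]
  P = {1,4}:  v_{1} + v_{4} = 2·v_{5}  ⟹  sig = [2:2]

Sorted signature multiset PRS(X):
    |P|=2: 5 collections, coeffs (), (1), (1), (1), (2)


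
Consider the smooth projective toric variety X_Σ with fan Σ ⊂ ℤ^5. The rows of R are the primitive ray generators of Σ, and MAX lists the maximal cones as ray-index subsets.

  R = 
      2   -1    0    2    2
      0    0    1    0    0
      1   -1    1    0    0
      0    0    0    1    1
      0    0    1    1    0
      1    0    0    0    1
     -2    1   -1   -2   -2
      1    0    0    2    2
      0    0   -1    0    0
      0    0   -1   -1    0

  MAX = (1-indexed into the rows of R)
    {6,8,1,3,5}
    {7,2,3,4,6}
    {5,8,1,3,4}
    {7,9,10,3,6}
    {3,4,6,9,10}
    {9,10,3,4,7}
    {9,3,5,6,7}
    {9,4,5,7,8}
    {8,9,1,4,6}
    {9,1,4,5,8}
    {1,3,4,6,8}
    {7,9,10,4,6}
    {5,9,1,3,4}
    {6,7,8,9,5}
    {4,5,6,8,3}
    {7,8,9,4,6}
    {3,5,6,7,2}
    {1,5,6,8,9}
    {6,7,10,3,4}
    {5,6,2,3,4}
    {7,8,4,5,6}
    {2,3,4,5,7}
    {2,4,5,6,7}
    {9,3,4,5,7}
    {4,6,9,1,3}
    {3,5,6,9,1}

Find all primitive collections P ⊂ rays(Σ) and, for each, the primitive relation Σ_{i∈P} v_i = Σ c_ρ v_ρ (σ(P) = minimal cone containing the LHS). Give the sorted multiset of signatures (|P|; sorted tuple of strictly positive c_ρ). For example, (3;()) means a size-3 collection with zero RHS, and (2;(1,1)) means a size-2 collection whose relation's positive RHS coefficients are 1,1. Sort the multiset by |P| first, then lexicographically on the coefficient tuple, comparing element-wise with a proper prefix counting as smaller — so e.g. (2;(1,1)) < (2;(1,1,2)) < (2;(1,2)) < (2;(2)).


Primitive collections (14):

  P={2,9}:  v_{2} + v_{9} = 0  ⇒ sig = (2;())
  P={5,10}:  v_{5} + v_{10} = 0  ⇒ sig = (2;())
  P={1,7}:  v_{1} + v_{7} = v_{9}  ⇒ sig = (2;(1))
  P={1,2}:  v_{1} + v_{2} = v_{3} + v_{8}  ⇒ sig = (2;(1,1))
  P={2,8}:  v_{2} + v_{8} = v_{4} + v_{5} + v_{6}  ⇒ sig = (2;(1,1,1))
  P={8,10}:  v_{8} + v_{10} = v_{4} + v_{6} + v_{9}  ⇒ sig = (2;(1,1,1))
  P={2,10}:  v_{2} + v_{10} = v_{3} + v_{4} + v_{6} + v_{7}  ⇒ sig = (2;(1,1,1,1))
  P={1,10}:  v_{1} + v_{10} = v_{3} + v_{4} + v_{6} + 2·v_{9}  ⇒ sig = (2;(1,1,1,2))
  P={3,7,8}:  v_{3} + v_{7} + v_{8} = 0  ⇒ sig = (3;())
  P={3,8,9}:  v_{3} + v_{8} + v_{9} = v_{1}  ⇒ sig = (3;(1))
  P={4,5,6,9}:  v_{4} + v_{5} + v_{6} + v_{9} = v_{8}  ⇒ sig = (4;(1))
  P={1,4,5,6}:  v_{1} + v_{4} + v_{5} + v_{6} = v_{3} + 2·v_{8}  ⇒ sig = (4;(1,2))
  P={3,4,5,6,7}:  v_{3} + v_{4} + v_{5} + v_{6} + v_{7} = v_{2}  ⇒ sig = (5;(1))
  P={3,4,6,7,9}:  v_{3} + v_{4} + v_{6} + v_{7} + v_{9} = v_{10}  ⇒ sig = (5;(1))

so the primitive-relation signature multiset is
    |P|=2: 8 collections, coeffs (), (), (1), (1,1), (1,1,1), (1,1,1), (1,1,1,1), (1,1,1,2)
    |P|=3: 2 collections, coeffs (), (1)
    |P|=4: 2 collections, coeffs (1), (1,2)
    |P|=5: 2 collections, coeffs (1), (1)


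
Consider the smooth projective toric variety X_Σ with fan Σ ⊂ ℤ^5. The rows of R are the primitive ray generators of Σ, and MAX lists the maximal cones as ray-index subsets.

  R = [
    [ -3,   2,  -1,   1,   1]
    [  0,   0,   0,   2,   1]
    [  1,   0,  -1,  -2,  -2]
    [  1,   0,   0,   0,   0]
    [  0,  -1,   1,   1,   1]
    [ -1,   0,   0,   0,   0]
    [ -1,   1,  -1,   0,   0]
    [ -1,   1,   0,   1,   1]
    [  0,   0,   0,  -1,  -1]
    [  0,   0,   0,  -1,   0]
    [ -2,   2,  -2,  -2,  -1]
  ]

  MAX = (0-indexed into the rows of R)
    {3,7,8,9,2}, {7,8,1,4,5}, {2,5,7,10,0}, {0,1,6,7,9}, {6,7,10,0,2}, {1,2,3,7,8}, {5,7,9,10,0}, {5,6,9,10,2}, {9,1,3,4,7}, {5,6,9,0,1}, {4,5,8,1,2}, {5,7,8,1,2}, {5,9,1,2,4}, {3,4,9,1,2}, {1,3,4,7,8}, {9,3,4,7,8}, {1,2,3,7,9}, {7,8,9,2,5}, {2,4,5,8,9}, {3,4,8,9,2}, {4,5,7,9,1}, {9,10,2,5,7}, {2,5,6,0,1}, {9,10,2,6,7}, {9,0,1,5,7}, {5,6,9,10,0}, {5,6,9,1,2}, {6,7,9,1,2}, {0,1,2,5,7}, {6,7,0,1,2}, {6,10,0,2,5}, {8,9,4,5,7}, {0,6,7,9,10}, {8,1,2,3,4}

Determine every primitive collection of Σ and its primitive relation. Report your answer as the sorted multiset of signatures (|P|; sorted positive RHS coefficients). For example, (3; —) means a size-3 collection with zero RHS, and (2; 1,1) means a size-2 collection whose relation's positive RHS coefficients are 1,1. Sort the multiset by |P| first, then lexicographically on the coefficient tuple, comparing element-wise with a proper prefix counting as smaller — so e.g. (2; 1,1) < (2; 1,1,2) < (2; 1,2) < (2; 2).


|primitive collections| = 16. Relations:

  {3,5}:  v_{3} + v_{5} = 0 ; sig = (2; —)
  {0,3}:  v_{0} + v_{3} = v_{6} + v_{7} ; sig = (2; 1,1)
  {4,6}:  v_{4} + v_{6} = v_{1} + v_{5} + v_{9} ; sig = (2; 1,1,1)
  {4,10}:  v_{4} + v_{10} = v_{5} + v_{6} + v_{9} ; sig = (2; 1,1,1)
  {6,8}:  v_{6} + v_{8} = v_{2} + v_{5} + v_{7} ; sig = (2; 1,1,1)
  {3,6}:  v_{3} + v_{6} = v_{1} + v_{2} + v_{7} + v_{9} ; sig = (2; 1,1,1,1)
  {3,10}:  v_{3} + v_{10} = v_{2} + v_{6} + v_{7} + v_{9} ; sig = (2; 1,1,1,1)
  {0,4}:  v_{0} + v_{4} = v_{1} + 2·v_{5} + v_{7} + v_{9} ; sig = (2; 1,1,1,2)
  {0,8}:  v_{0} + v_{8} = v_{2} + 2·v_{5} + 2·v_{7} ; sig = (2; 1,2,2)
  {8,10}:  v_{8} + v_{10} = 2·v_{2} + 2·v_{5} + 2·v_{7} + v_{9} ; sig = (2; 1,2,2,2)
  {1,10}:  v_{1} + v_{10} = 2·v_{6} ; sig = (2; 2)
  {1,8,9}:  v_{1} + v_{8} + v_{9} = 0 ; sig = (3; —)
  {2,4,7}:  v_{2} + v_{4} + v_{7} = 0 ; sig = (3; —)
  {0,2,9}:  v_{0} + v_{2} + v_{9} = v_{10} ; sig = (3; 1)
  {5,6,7}:  v_{5} + v_{6} + v_{7} = v_{0} ; sig = (3; 1)
  {1,2,5,7,9}:  v_{1} + v_{2} + v_{5} + v_{7} + v_{9} = v_{6} ; sig = (5; 1)

Sorted signature multiset PRS(X):
    (2; —)
    (2; 1,1)
    (2; 1,1,1)
    (2; 1,1,1)
    (2; 1,1,1)
    (2; 1,1,1,1)
    (2; 1,1,1,1)
    (2; 1,1,1,2)
    (2; 1,2,2)
    (2; 1,2,2,2)
    (2; 2)
    (3; —)
    (3; —)
    (3; 1)
    (3; 1)
    (5; 1)


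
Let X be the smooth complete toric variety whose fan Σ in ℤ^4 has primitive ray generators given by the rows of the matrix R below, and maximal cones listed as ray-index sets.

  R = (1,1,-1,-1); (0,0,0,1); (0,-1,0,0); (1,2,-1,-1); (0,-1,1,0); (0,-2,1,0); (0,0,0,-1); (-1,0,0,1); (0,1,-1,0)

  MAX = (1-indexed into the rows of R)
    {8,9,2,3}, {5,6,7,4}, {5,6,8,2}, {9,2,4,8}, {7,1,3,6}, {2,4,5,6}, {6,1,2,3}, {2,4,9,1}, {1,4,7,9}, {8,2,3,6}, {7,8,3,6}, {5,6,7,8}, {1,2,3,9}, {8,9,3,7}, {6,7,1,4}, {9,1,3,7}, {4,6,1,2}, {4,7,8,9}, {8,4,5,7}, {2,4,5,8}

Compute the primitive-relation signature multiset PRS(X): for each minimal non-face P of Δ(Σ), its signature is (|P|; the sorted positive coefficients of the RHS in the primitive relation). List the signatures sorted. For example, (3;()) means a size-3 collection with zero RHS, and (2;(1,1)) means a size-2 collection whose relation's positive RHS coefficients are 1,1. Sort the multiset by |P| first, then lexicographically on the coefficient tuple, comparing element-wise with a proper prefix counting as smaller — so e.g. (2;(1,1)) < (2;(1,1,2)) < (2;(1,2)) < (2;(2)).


|primitive collections| = 8. Relations:

  P={2,7}:  v_{2} + v_{7} = 0  ⇒ sig = (2;())
  P={5,9}:  v_{5} + v_{9} = 0  ⇒ sig = (2;())
  P={1,8}:  v_{1} + v_{8} = v_{9}  ⇒ sig = (2;(1))
  P={3,4}:  v_{3} + v_{4} = v_{1}  ⇒ sig = (2;(1))
  P={3,5}:  v_{3} + v_{5} = v_{6}  ⇒ sig = (2;(1))
  P={6,9}:  v_{6} + v_{9} = v_{3}  ⇒ sig = (2;(1))
  P={1,5}:  v_{1} + v_{5} = v_{4} + v_{6}  ⇒ sig = (2;(1,1))
  P={4,6,8}:  v_{4} + v_{6} + v_{8} = 0  ⇒ sig = (3;())

Signatures (|P|; sorted positive RHS coefficients), sorted:
{ (2;()) ×2,  (2;(1)) ×4,  (2;(1,1)),  (3;()) }


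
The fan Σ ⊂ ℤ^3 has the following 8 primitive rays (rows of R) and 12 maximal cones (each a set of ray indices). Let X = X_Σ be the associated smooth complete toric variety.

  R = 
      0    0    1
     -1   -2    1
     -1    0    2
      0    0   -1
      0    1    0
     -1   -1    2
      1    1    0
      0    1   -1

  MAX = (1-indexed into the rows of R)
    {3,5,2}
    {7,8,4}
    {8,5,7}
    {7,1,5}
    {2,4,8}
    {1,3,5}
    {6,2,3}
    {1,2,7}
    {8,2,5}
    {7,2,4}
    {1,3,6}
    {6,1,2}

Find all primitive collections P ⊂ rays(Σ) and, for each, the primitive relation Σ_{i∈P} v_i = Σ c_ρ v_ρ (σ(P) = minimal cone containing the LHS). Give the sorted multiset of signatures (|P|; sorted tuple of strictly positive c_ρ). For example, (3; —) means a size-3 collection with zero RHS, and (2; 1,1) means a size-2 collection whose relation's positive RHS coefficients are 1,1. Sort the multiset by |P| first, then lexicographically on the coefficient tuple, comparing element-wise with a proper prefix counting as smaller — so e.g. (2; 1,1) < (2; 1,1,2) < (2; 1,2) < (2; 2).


Δ(Σ) — 8 vertices, 14 min non-faces:

  P = {1,4}:  v_{1} + v_{4} = 0  ⇒ sig = (2; —)
  P = {1,8}:  v_{1} + v_{8} = v_{5}  ⇒ sig = (2; 1)
  P = {4,5}:  v_{4} + v_{5} = v_{8}  ⇒ sig = (2; 1)
  P = {5,6}:  v_{5} + v_{6} = v_{3}  ⇒ sig = (2; 1)
  P = {4,6}:  v_{4} + v_{6} = v_{2} + v_{5}  ⇒ sig = (2; 1,1)
  P = {3,4}:  v_{3} + v_{4} = v_{2} + 2·v_{5}  ⇒ sig = (2; 1,2)
  P = {3,7}:  v_{3} + v_{7} = 2·v_{1} + v_{5}  ⇒ sig = (2; 1,2)
  P = {6,8}:  v_{6} + v_{8} = v_{2} + 2·v_{5}  ⇒ sig = (2; 1,2)
  P = {3,8}:  v_{3} + v_{8} = v_{2} + 3·v_{5}  ⇒ sig = (2; 1,3)
  P = {6,7}:  v_{6} + v_{7} = 2·v_{1}  ⇒ sig = (2; 2)
  P = {2,7,8}:  v_{2} + v_{7} + v_{8} = 0  ⇒ sig = (3; —)
  P = {1,2,5}:  v_{1} + v_{2} + v_{5} = v_{6}  ⇒ sig = (3; 1)
  P = {2,5,7}:  v_{2} + v_{5} + v_{7} = v_{1}  ⇒ sig = (3; 1)
  P = {1,2,3}:  v_{1} + v_{2} + v_{3} = 2·v_{6}  ⇒ sig = (3; 2)

Sorted signature multiset PRS(X):
[(2; —), (2; 1), (2; 1), (2; 1), (2; 1,1), (2; 1,2), (2; 1,2), (2; 1,2), (2; 1,3), (2; 2), (3; —), (3; 1), (3; 1), (3; 2)]


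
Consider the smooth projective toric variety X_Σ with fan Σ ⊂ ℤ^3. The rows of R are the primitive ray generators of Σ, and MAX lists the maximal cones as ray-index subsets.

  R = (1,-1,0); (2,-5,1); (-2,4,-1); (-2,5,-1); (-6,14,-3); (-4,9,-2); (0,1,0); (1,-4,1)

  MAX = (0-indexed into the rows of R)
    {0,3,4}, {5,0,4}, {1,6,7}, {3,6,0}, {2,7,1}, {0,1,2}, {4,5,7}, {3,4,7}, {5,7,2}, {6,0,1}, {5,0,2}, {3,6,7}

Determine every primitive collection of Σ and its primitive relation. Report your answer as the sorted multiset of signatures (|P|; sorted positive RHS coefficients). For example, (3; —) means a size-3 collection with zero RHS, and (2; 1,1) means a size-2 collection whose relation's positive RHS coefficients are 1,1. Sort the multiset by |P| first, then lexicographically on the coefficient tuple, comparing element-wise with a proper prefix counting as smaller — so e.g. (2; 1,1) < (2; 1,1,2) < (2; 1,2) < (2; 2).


The 10 primitive collections of Σ (r=8, n=3):

  {1,3}:  v_{1} + v_{3} = 0  so sig = (2; —)
  {0,7}:  v_{0} + v_{7} = v_{1}  so sig = (2; 1)
  {1,4}:  v_{1} + v_{4} = v_{5}  so sig = (2; 1)
  {1,5}:  v_{1} + v_{5} = v_{2}  so sig = (2; 1)
  {2,3}:  v_{2} + v_{3} = v_{5}  so sig = (2; 1)
  {2,6}:  v_{2} + v_{6} = v_{3}  so sig = (2; 1)
  {3,5}:  v_{3} + v_{5} = v_{4}  so sig = (2; 1)
  {2,4}:  v_{2} + v_{4} = 2·v_{5}  so sig = (2; 2)
  {5,6}:  v_{5} + v_{6} = 2·v_{3}  so sig = (2; 2)
  {4,6}:  v_{4} + v_{6} = 3·v_{3}  so sig = (2; 3)

Signatures (|P|; sorted positive RHS coefficients), sorted:
{ (2; —),  (2; 1) ×6,  (2; 2) ×2,  (2; 3) }


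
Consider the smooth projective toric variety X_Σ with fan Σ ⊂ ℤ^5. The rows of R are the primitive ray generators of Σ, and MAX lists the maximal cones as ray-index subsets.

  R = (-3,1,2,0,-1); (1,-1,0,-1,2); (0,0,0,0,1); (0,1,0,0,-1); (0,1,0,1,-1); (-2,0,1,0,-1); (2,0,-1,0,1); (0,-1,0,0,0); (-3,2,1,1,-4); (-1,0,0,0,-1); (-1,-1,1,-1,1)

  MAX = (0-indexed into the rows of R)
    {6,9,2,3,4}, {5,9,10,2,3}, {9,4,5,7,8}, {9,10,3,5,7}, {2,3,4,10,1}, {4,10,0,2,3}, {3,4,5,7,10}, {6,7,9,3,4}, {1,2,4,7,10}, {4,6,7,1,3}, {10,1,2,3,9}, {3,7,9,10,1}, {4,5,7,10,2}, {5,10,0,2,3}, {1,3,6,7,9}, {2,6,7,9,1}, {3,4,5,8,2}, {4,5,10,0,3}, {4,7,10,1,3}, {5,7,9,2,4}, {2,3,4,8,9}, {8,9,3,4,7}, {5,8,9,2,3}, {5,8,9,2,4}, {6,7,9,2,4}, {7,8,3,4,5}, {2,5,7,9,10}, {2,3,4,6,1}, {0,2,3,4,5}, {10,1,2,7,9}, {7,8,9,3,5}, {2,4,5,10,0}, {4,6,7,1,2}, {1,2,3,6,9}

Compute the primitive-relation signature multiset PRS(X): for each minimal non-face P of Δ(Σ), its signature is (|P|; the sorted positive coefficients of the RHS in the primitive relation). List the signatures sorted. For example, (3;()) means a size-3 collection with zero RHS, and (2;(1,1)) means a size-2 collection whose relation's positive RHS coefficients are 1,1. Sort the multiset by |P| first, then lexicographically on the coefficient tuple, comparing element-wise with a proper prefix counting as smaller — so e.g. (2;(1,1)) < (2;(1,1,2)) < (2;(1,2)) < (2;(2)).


17 collections generate NE(X_Σ); each relation:

  {5,6}:  v_{5} + v_{6} = 0  so sig = (2;())
  {1,5}:  v_{1} + v_{5} = v_{10}  so sig = (2;(1))
  {6,10}:  v_{6} + v_{10} = v_{1}  so sig = (2;(1))
  {1,8}:  v_{1} + v_{8} = v_{3} + v_{5}  so sig = (2;(1,1))
  {0,7}:  v_{0} + v_{7} = v_{4} + v_{5} + v_{10}  so sig = (2;(1,1,1))
  {6,8}:  v_{6} + v_{8} = v_{3} + v_{4} + v_{9}  so sig = (2;(1,1,1))
  {0,6}:  v_{0} + v_{6} = v_{2} + v_{3} + v_{4} + v_{10}  so sig = (2;(1,1,1,1))
  {0,1}:  v_{0} + v_{1} = v_{2} + v_{3} + v_{4} + 2·v_{10}  so sig = (2;(1,1,1,2))
  {0,9}:  v_{0} + v_{9} = v_{2} + v_{3} + 2·v_{5}  so sig = (2;(1,1,2))
  {0,8}:  v_{0} + v_{8} = v_{2} + 2·v_{3} + v_{4} + 3·v_{5}  so sig = (2;(1,1,2,3))
  {8,10}:  v_{8} + v_{10} = v_{3} + 2·v_{5}  so sig = (2;(1,2))
  {1,4,9}:  v_{1} + v_{4} + v_{9} = 0  so sig = (3;())
  {2,3,7}:  v_{2} + v_{3} + v_{7} = 0  so sig = (3;())
  {4,9,10}:  v_{4} + v_{9} + v_{10} = v_{5}  so sig = (3;(1))
  {2,7,8}:  v_{2} + v_{7} + v_{8} = v_{4} + v_{5} + v_{9}  so sig = (3;(1,1,1))
  {3,4,5,9}:  v_{3} + v_{4} + v_{5} + v_{9} = v_{8}  so sig = (4;(1))
  {2,3,4,5,10}:  v_{2} + v_{3} + v_{4} + v_{5} + v_{10} = v_{0}  so sig = (5;(1))

Sorted signature multiset PRS(X):
[(2;()), (2;(1)), (2;(1)), (2;(1,1)), (2;(1,1,1)), (2;(1,1,1)), (2;(1,1,1,1)), (2;(1,1,1,2)), (2;(1,1,2)), (2;(1,1,2,3)), (2;(1,2)), (3;()), (3;()), (3;(1)), (3;(1,1,1)), (4;(1)), (5;(1))]


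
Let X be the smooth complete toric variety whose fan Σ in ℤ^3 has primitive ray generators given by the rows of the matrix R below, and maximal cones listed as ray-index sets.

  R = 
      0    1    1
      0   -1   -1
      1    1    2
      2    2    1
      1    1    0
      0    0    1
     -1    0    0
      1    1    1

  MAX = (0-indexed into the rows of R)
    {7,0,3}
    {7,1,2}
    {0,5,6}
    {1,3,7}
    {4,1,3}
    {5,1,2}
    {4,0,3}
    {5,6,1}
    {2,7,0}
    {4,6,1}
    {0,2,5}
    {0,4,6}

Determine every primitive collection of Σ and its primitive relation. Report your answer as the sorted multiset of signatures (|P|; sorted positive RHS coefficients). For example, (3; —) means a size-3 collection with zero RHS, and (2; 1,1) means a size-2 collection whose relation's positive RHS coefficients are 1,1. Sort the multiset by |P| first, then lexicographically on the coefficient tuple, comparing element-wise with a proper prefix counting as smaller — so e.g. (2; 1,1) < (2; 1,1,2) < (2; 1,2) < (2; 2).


The 10 primitive collections of Σ (r=8, n=3):

  P = {0,1}:  v_{0} + v_{1} = 0 ; sig = (2; —)
  P = {4,5}:  v_{4} + v_{5} = v_{7} ; sig = (2; 1)
  P = {4,7}:  v_{4} + v_{7} = v_{3} ; sig = (2; 1)
  P = {5,7}:  v_{5} + v_{7} = v_{2} ; sig = (2; 1)
  P = {6,7}:  v_{6} + v_{7} = v_{0} ; sig = (2; 1)
  P = {2,6}:  v_{2} + v_{6} = v_{0} + v_{5} ; sig = (2; 1,1)
  P = {3,6}:  v_{3} + v_{6} = v_{0} + v_{4} ; sig = (2; 1,1)
  P = {2,4}:  v_{2} + v_{4} = 2·v_{7} ; sig = (2; 2)
  P = {3,5}:  v_{3} + v_{5} = 2·v_{7} ; sig = (2; 2)
  P = {2,3}:  v_{2} + v_{3} = 3·v_{7} ; sig = (2; 3)

Sorted signature multiset PRS(X):
[(2; —), (2; 1), (2; 1), (2; 1), (2; 1), (2; 1,1), (2; 1,1), (2; 2), (2; 2), (2; 3)]


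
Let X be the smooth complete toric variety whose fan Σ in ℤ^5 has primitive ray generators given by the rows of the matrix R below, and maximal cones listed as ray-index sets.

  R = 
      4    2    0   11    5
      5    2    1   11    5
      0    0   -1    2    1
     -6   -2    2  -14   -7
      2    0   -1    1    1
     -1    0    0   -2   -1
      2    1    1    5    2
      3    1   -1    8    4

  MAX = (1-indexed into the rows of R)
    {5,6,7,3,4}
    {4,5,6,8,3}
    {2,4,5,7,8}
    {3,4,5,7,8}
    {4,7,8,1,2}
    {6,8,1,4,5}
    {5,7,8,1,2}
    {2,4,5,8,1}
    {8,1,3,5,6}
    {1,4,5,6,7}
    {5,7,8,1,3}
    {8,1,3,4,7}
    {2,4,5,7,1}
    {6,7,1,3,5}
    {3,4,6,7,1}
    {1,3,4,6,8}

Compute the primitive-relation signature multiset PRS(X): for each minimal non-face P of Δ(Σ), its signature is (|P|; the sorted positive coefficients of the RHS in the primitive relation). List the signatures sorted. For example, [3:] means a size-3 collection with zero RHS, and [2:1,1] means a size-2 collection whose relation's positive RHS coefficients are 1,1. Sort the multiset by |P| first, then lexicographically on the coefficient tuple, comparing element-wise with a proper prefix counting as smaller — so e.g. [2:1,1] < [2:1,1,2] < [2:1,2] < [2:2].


The 5 primitive collections of Σ (r=8, n=5):

  P={2,3}:  v_{2} + v_{3} = v_{7} + v_{8}  so sig = [2:1,1]
  P={2,6}:  v_{2} + v_{6} = 2·v_{1} + v_{4} + v_{5}  so sig = [2:1,1,2]
  P={6,7,8}:  v_{6} + v_{7} + v_{8} = v_{1}  so sig = [3:1]
  P={1,3,4,5}:  v_{1} + v_{3} + v_{4} + v_{5} = 0  so sig = [4:]
  P={1,4,5,7,8}:  v_{1} + v_{4} + v_{5} + v_{7} + v_{8} = v_{2}  so sig = [5:1]

Hence PRS(X_Σ) =
{ [2:1,1],  [2:1,1,2],  [3:1],  [4:],  [5:1] }


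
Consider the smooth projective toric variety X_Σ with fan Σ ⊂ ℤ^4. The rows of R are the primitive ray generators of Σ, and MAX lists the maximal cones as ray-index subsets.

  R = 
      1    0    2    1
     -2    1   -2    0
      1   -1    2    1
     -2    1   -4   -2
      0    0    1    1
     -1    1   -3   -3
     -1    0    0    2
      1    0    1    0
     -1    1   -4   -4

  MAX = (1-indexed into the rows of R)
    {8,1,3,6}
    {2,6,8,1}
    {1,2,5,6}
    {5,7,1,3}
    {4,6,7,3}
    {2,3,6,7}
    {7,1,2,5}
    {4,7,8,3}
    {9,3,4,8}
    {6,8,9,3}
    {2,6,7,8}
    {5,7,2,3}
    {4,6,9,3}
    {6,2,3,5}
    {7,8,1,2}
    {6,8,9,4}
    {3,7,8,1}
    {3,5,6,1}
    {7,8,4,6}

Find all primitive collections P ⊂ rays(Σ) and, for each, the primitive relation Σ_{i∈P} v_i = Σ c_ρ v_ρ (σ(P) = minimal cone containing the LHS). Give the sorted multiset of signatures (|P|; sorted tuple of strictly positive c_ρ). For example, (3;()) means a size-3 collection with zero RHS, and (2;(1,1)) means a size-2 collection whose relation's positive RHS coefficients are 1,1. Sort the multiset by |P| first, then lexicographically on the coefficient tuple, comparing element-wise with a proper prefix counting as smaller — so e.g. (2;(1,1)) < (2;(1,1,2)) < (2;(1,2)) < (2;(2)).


The 14 primitive collections of Σ (r=9, n=4):

  P={5,8}:  v_{5} + v_{8} = v_{1}  ⟹  sig = (2;(1))
  P={5,9}:  v_{5} + v_{9} = v_{6}  ⟹  sig = (2;(1))
  P={7,9}:  v_{7} + v_{9} = v_{4}  ⟹  sig = (2;(1))
  P={1,9}:  v_{1} + v_{9} = v_{6} + v_{8}  ⟹  sig = (2;(1,1))
  P={4,5}:  v_{4} + v_{5} = v_{6} + v_{7}  ⟹  sig = (2;(1,1))
  P={1,4}:  v_{1} + v_{4} = v_{6} + v_{7} + v_{8}  ⟹  sig = (2;(1,1,1))
  P={2,9}:  v_{2} + v_{9} = 2·v_{6} + v_{7}  ⟹  sig = (2;(1,2))
  P={2,4}:  v_{2} + v_{4} = 2·v_{6} + 2·v_{7}  ⟹  sig = (2;(2,2))
  P={2,3,8}:  v_{2} + v_{3} + v_{8} = v_{5}  ⟹  sig = (3;(1))
  P={5,6,7}:  v_{5} + v_{6} + v_{7} = v_{2}  ⟹  sig = (3;(1))
  P={1,6,7}:  v_{1} + v_{6} + v_{7} = v_{2} + v_{8}  ⟹  sig = (3;(1,1))
  P={1,2,3}:  v_{1} + v_{2} + v_{3} = 2·v_{5}  ⟹  sig = (3;(2))
  P={3,6,7,8}:  v_{3} + v_{6} + v_{7} + v_{8} = 0  ⟹  sig = (4;())
  P={3,4,6,8}:  v_{3} + v_{4} + v_{6} + v_{8} = v_{9}  ⟹  sig = (4;(1))

so the primitive-relation signature multiset is
    (2;(1))
    (2;(1))
    (2;(1))
    (2;(1,1))
    (2;(1,1))
    (2;(1,1,1))
    (2;(1,2))
    (2;(2,2))
    (3;(1))
    (3;(1))
    (3;(1,1))
    (3;(2))
    (4;())
    (4;(1))


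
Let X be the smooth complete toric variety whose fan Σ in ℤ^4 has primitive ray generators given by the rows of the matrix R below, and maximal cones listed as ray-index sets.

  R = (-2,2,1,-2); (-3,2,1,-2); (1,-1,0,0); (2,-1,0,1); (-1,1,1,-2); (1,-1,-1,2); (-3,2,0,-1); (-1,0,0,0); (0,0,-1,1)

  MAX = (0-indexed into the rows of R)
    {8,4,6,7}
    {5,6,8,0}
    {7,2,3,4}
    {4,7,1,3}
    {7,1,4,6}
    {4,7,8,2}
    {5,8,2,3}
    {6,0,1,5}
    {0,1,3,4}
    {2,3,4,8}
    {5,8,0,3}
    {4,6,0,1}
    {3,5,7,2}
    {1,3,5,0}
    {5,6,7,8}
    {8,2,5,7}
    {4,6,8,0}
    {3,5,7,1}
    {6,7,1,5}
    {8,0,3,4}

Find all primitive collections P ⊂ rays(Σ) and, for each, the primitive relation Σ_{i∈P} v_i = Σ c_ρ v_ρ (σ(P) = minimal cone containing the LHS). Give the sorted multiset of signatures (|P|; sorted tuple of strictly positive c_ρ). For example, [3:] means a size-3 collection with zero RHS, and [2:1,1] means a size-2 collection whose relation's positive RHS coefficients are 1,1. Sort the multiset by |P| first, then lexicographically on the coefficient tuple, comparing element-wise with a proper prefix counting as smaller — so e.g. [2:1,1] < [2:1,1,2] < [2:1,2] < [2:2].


Minimal non-faces — 8 found among 9 rays, 20 max cones:

  P={4,5}:  v_{4} + v_{5} = 0 ; sig = [2:]
  P={0,2}:  v_{0} + v_{2} = v_{4} ; sig = [2:1]
  P={0,7}:  v_{0} + v_{7} = v_{1} ; sig = [2:1]
  P={1,8}:  v_{1} + v_{8} = v_{6} ; sig = [2:1]
  P={1,2}:  v_{1} + v_{2} = v_{4} + v_{7} ; sig = [2:1,1]
  P={3,6}:  v_{3} + v_{6} = v_{0} + v_{5} ; sig = [2:1,1]
  P={2,6}:  v_{2} + v_{6} = v_{4} + v_{7} + v_{8} ; sig = [2:1,1,1]
  P={3,7,8}:  v_{3} + v_{7} + v_{8} = v_{5} ; sig = [3:1]

Hence PRS(X_Σ) =
    |P|=2: 7 collections, coeffs (), (1), (1), (1), (1,1), (1,1), (1,1,1)
    |P|=3: 1 collection, coeffs (1)


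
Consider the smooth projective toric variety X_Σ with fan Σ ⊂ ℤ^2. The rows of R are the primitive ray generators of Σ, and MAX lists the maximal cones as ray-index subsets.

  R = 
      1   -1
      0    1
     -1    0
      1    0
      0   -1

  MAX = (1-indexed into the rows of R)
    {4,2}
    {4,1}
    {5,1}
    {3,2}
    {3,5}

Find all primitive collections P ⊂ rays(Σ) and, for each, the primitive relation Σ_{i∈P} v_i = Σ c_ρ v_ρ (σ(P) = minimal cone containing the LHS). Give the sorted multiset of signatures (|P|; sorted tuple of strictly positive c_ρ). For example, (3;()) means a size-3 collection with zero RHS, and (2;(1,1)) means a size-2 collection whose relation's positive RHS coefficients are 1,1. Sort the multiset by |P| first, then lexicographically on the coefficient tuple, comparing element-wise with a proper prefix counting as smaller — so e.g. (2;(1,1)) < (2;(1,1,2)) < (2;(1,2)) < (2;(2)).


Δ(Σ) — 5 vertices, 5 min non-faces:

  • {2,5}:  v_{2} + v_{5} = 0 — sig = (2;())
  • {3,4}:  v_{3} + v_{4} = 0 — sig = (2;())
  • {1,2}:  v_{1} + v_{2} = v_{4} — sig = (2;(1))
  • {1,3}:  v_{1} + v_{3} = v_{5} — sig = (2;(1))
  • {4,5}:  v_{4} + v_{5} = v_{1} — sig = (2;(1))

so the primitive-relation signature multiset is
[(2;()), (2;()), (2;(1)), (2;(1)), (2;(1))]


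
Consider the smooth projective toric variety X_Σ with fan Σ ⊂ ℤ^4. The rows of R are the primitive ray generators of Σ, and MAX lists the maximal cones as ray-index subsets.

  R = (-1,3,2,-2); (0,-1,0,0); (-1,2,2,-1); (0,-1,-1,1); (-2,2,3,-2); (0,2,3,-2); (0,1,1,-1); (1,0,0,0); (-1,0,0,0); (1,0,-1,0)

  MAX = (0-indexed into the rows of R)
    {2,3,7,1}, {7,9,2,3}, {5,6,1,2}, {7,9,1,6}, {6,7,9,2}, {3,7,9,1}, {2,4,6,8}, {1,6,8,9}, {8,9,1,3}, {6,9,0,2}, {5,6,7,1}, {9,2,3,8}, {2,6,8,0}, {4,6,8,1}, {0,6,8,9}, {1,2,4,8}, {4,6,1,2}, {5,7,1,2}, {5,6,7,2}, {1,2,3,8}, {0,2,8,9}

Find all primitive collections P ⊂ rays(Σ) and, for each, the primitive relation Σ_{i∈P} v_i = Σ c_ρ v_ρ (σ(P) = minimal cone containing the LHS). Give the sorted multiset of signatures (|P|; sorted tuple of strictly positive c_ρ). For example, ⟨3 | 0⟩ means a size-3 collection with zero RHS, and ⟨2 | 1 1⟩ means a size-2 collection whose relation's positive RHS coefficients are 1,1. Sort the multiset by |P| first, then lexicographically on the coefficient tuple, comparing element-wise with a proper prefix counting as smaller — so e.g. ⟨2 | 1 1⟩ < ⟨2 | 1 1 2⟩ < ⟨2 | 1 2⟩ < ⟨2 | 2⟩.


|primitive collections| = 18. Relations:

  • {3,6}:  v_{3} + v_{6} = 0  so sig = ⟨2 | 0⟩
  • {7,8}:  v_{7} + v_{8} = 0  so sig = ⟨2 | 0⟩
  • {0,3}:  v_{0} + v_{3} = v_{2} + v_{8} + v_{9}  so sig = ⟨2 | 1 1 1⟩
  • {0,7}:  v_{0} + v_{7} = v_{2} + v_{6} + v_{9}  so sig = ⟨2 | 1 1 1⟩
  • {3,4}:  v_{3} + v_{4} = v_{1} + v_{2} + v_{8}  so sig = ⟨2 | 1 1 1⟩
  • {3,5}:  v_{3} + v_{5} = v_{1} + v_{2} + v_{7}  so sig = ⟨2 | 1 1 1⟩
  • {4,7}:  v_{4} + v_{7} = v_{1} + v_{2} + v_{6}  so sig = ⟨2 | 1 1 1⟩
  • {5,8}:  v_{5} + v_{8} = v_{1} + v_{2} + v_{6}  so sig = ⟨2 | 1 1 1⟩
  • {0,1}:  v_{0} + v_{1} = 2·v_{6} + v_{8}  so sig = ⟨2 | 1 2⟩
  • {4,9}:  v_{4} + v_{9} = 2·v_{6} + v_{8}  so sig = ⟨2 | 1 2⟩
  • {5,9}:  v_{5} + v_{9} = 2·v_{6} + v_{7}  so sig = ⟨2 | 1 2⟩
  • {0,4}:  v_{0} + v_{4} = v_{2} + 3·v_{6} + 2·v_{8}  so sig = ⟨2 | 1 2 3⟩
  • {0,5}:  v_{0} + v_{5} = v_{2} + 3·v_{6}  so sig = ⟨2 | 1 3⟩
  • {4,5}:  v_{4} + v_{5} = 2·v_{1} + 2·v_{2} + 2·v_{6}  so sig = ⟨2 | 2 2 2⟩
  • {1,2,9}:  v_{1} + v_{2} + v_{9} = v_{6}  so sig = ⟨3 | 1⟩
  • {1,2,6,7}:  v_{1} + v_{2} + v_{6} + v_{7} = v_{5}  so sig = ⟨4 | 1⟩
  • {1,2,6,8}:  v_{1} + v_{2} + v_{6} + v_{8} = v_{4}  so sig = ⟨4 | 1⟩
  • {2,6,8,9}:  v_{2} + v_{6} + v_{8} + v_{9} = v_{0}  so sig = ⟨4 | 1⟩

so the primitive-relation signature multiset is
[⟨2 | 0⟩, ⟨2 | 0⟩, ⟨2 | 1 1 1⟩, ⟨2 | 1 1 1⟩, ⟨2 | 1 1 1⟩, ⟨2 | 1 1 1⟩, ⟨2 | 1 1 1⟩, ⟨2 | 1 1 1⟩, ⟨2 | 1 2⟩, ⟨2 | 1 2⟩, ⟨2 | 1 2⟩, ⟨2 | 1 2 3⟩, ⟨2 | 1 3⟩, ⟨2 | 2 2 2⟩, ⟨3 | 1⟩, ⟨4 | 1⟩, ⟨4 | 1⟩, ⟨4 | 1⟩]


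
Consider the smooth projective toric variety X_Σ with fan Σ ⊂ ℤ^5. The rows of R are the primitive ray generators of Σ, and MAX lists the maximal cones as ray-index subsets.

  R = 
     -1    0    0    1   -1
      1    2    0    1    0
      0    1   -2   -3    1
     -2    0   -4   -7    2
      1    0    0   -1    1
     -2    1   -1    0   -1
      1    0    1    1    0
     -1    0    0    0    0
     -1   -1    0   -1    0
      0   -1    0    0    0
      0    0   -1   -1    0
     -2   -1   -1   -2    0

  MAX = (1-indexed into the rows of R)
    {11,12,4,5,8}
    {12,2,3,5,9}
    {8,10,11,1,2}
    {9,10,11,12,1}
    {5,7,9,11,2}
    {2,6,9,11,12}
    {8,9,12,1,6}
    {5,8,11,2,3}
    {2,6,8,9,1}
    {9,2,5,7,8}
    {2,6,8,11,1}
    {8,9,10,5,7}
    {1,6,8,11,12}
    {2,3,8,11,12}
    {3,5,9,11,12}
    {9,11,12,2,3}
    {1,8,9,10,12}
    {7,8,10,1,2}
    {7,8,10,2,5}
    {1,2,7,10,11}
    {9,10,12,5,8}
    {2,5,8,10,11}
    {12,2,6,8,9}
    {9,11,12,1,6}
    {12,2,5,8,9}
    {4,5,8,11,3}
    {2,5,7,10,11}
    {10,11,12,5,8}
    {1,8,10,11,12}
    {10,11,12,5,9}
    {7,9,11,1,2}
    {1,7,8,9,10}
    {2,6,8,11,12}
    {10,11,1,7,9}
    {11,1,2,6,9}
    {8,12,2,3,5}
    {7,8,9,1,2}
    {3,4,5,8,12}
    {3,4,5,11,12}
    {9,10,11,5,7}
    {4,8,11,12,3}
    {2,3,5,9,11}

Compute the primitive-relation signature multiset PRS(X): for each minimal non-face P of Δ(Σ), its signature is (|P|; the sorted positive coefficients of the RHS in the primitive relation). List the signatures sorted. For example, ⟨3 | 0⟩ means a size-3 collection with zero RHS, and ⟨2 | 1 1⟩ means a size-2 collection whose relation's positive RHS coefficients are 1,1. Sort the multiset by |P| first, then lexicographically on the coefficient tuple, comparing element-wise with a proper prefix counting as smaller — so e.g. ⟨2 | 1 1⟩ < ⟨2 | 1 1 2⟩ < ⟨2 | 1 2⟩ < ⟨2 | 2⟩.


Σ has 23 primitive collections:

  {1,5}:  v_{1} + v_{5} = 0  ⇒ sig = ⟨2 | 0⟩
  {7,12}:  v_{7} + v_{12} = v_{9}  ⇒ sig = ⟨2 | 1⟩
  {5,6}:  v_{5} + v_{6} = v_{2} + v_{12}  ⇒ sig = ⟨2 | 1 1⟩
  {1,3}:  v_{1} + v_{3} = v_{2} + v_{11} + v_{12}  ⇒ sig = ⟨2 | 1 1 1⟩
  {4,7}:  v_{4} + v_{7} = v_{3} + v_{5} + v_{12}  ⇒ sig = ⟨2 | 1 1 1⟩
  {6,7}:  v_{6} + v_{7} = v_{1} + v_{2} + v_{9}  ⇒ sig = ⟨2 | 1 1 1⟩
  {6,10}:  v_{6} + v_{10} = v_{1} + v_{8} + v_{11}  ⇒ sig = ⟨2 | 1 1 1⟩
  {1,4}:  v_{1} + v_{4} = v_{3} + v_{8} + v_{11} + v_{12}  ⇒ sig = ⟨2 | 1 1 1 1⟩
  {3,7}:  v_{3} + v_{7} = v_{2} + v_{5} + v_{9} + v_{11}  ⇒ sig = ⟨2 | 1 1 1 1⟩
  {4,6}:  v_{4} + v_{6} = v_{2} + v_{3} + v_{8} + v_{11} + 2·v_{12}  ⇒ sig = ⟨2 | 1 1 1 1 2⟩
  {3,10}:  v_{3} + v_{10} = v_{5} + v_{8} + 2·v_{11}  ⇒ sig = ⟨2 | 1 1 2⟩
  {4,9}:  v_{4} + v_{9} = v_{3} + v_{5} + 2·v_{12}  ⇒ sig = ⟨2 | 1 1 2⟩
  {2,4}:  v_{2} + v_{4} = 2·v_{3} + v_{8}  ⇒ sig = ⟨2 | 1 2⟩
  {3,6}:  v_{3} + v_{6} = 2·v_{2} + v_{11} + 2·v_{12}  ⇒ sig = ⟨2 | 1 2 2⟩
  {4,10}:  v_{4} + v_{10} = 2·v_{5} + 2·v_{8} + 3·v_{11} + v_{12}  ⇒ sig = ⟨2 | 1 2 2 3⟩
  {2,9,10}:  v_{2} + v_{9} + v_{10} = 0  ⇒ sig = ⟨3 | 0⟩
  {7,8,11}:  v_{7} + v_{8} + v_{11} = 0  ⇒ sig = ⟨3 | 0⟩
  {1,2,12}:  v_{1} + v_{2} + v_{12} = v_{6}  ⇒ sig = ⟨3 | 1⟩
  {8,9,11}:  v_{8} + v_{9} + v_{11} = v_{12}  ⇒ sig = ⟨3 | 1⟩
  {2,10,12}:  v_{2} + v_{10} + v_{12} = v_{8} + v_{11}  ⇒ sig = ⟨3 | 1 1⟩
  {3,8,9}:  v_{3} + v_{8} + v_{9} = v_{2} + v_{5} + 2·v_{12}  ⇒ sig = ⟨3 | 1 1 2⟩
  {2,5,11,12}:  v_{2} + v_{5} + v_{11} + v_{12} = v_{3}  ⇒ sig = ⟨4 | 1⟩
  {3,5,8,11,12}:  v_{3} + v_{5} + v_{8} + v_{11} + v_{12} = v_{4}  ⇒ sig = ⟨5 | 1⟩

Hence PRS(X_Σ) =
{ ⟨2 | 0⟩,  ⟨2 | 1⟩,  ⟨2 | 1 1⟩,  ⟨2 | 1 1 1⟩ ×4,  ⟨2 | 1 1 1 1⟩ ×2,  ⟨2 | 1 1 1 1 2⟩,  ⟨2 | 1 1 2⟩ ×2,  ⟨2 | 1 2⟩,  ⟨2 | 1 2 2⟩,  ⟨2 | 1 2 2 3⟩,  ⟨3 | 0⟩ ×2,  ⟨3 | 1⟩ ×2,  ⟨3 | 1 1⟩,  ⟨3 | 1 1 2⟩,  ⟨4 | 1⟩,  ⟨5 | 1⟩ }


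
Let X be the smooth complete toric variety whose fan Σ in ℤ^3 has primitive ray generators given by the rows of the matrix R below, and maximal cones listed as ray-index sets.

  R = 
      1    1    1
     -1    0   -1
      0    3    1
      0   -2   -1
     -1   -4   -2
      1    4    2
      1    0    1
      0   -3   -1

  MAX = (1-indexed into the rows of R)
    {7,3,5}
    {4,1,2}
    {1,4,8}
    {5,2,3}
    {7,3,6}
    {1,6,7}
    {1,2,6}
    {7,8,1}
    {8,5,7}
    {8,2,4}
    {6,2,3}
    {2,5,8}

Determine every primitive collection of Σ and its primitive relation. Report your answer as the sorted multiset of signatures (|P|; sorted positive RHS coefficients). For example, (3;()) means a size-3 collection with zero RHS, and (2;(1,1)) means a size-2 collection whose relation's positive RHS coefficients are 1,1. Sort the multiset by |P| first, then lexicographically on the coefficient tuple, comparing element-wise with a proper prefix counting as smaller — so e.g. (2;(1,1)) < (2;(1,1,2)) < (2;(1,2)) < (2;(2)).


11 minimal non-faces of Δ(Σ) (on 8 rays):

  P = {2,7}:  v_{2} + v_{7} = 0 ; sig = (2;())
  P = {3,8}:  v_{3} + v_{8} = 0 ; sig = (2;())
  P = {5,6}:  v_{5} + v_{6} = 0 ; sig = (2;())
  P = {1,3}:  v_{1} + v_{3} = v_{6} ; sig = (2;(1))
  P = {1,5}:  v_{1} + v_{5} = v_{8} ; sig = (2;(1))
  P = {6,8}:  v_{6} + v_{8} = v_{1} ; sig = (2;(1))
  P = {3,4}:  v_{3} + v_{4} = v_{1} + v_{2} ; sig = (2;(1,1))
  P = {4,7}:  v_{4} + v_{7} = v_{1} + v_{8} ; sig = (2;(1,1))
  P = {4,5}:  v_{4} + v_{5} = v_{2} + 2·v_{8} ; sig = (2;(1,2))
  P = {4,6}:  v_{4} + v_{6} = 2·v_{1} + v_{2} ; sig = (2;(1,2))
  P = {1,2,8}:  v_{1} + v_{2} + v_{8} = v_{4} ; sig = (3;(1))

Signatures (|P|; sorted positive RHS coefficients), sorted:
{ (2;()) ×3,  (2;(1)) ×3,  (2;(1,1)) ×2,  (2;(1,2)) ×2,  (3;(1)) }


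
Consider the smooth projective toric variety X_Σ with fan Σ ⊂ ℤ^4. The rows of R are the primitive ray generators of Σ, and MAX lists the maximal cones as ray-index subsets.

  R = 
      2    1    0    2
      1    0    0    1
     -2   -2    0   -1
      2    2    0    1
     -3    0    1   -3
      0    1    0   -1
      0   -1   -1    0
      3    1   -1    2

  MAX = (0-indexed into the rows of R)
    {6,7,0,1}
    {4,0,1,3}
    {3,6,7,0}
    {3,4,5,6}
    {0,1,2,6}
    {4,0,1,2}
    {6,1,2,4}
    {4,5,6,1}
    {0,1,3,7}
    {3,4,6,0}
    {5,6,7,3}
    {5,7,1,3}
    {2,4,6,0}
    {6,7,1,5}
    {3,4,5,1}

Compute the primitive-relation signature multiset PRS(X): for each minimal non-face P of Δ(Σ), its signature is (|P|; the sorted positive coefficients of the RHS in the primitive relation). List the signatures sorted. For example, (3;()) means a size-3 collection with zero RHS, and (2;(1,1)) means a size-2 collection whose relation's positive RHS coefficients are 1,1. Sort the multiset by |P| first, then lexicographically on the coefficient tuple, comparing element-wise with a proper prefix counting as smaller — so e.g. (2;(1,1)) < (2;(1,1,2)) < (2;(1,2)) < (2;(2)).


|primitive collections| = 7. Relations:

  P = {2,3}:  v_{2} + v_{3} = 0 — sig = (2;())
  P = {0,5}:  v_{0} + v_{5} = v_{3} — sig = (2;(1))
  P = {4,7}:  v_{4} + v_{7} = v_{5} — sig = (2;(1))
  P = {2,7}:  v_{2} + v_{7} = v_{1} + v_{6} — sig = (2;(1,1))
  P = {2,5}:  v_{2} + v_{5} = v_{1} + v_{4} + v_{6} — sig = (2;(1,1,1))
  P = {1,3,6}:  v_{1} + v_{3} + v_{6} = v_{7} — sig = (3;(1))
  P = {0,1,4,6}:  v_{0} + v_{1} + v_{4} + v_{6} = 0 — sig = (4;())

Sorted signature multiset PRS(X):
    |P|=2: 5 collections, coeffs (), (1), (1), (1,1), (1,1,1)
    |P|=3: 1 collection, coeffs (1)
    |P|=4: 1 collection, coeffs ()
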